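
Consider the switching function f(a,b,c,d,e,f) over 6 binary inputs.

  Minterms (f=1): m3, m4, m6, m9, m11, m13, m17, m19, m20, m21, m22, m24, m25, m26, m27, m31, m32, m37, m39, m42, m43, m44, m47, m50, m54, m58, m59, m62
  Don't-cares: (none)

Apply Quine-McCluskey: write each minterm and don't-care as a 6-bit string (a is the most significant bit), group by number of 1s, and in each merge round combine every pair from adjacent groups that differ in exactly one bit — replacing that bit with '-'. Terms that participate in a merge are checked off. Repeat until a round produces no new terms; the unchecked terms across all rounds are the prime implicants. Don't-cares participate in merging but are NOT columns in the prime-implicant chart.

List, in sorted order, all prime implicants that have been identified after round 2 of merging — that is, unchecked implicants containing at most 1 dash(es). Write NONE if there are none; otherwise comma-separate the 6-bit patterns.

Round 0: 000011✓ 000100✓ 000110✓ 001001✓ 001011✓ 001101✓ 010001✓ 010011✓ 010100✓ 010101✓ 010110✓ 011000✓ 011001✓ 011010✓ 011011✓ 011111✓ 100000 100101✓ 100111✓ 101010✓ 101011✓ 101100 101111✓ 110010✓ 110110✓ 111010✓ 111011✓ 111110✓
Round 1: -01011✓ -10110 -11010✓ -11011✓ 0-0011✓ 0-0100✓ 0-0110✓ 0-1001✓ 0-1011✓ 00-011✓ 0001-0✓ 001-01 0010-1✓ 01-001✓ 01-011✓ 010-01 0100-1✓ 0101-0✓ 01010- 011-11 0110-0✓ 0110-1✓ 01100-✓ 01101-✓ 1-1010✓ 1-1011✓ 10-111 1001-1 101-11 10101-✓ 11-010✓ 11-110✓ 110-10✓ 111-10✓ 11101-✓
Round 2: --1011 -1101- 0--011 0-01-0 0-10-1 01-0-1 0110-- 1-101- 11--10
PIs = {--1011, -10110, -1101-, 0--011, 0-01-0, 0-10-1, 001-01, 01-0-1, 010-01, 01010-, 011-11, 0110--, 1-101-, 10-111, 100000, 1001-1, 101-11, 101100, 11--10}

-10110, 001-01, 010-01, 01010-, 011-11, 10-111, 100000, 1001-1, 101-11, 101100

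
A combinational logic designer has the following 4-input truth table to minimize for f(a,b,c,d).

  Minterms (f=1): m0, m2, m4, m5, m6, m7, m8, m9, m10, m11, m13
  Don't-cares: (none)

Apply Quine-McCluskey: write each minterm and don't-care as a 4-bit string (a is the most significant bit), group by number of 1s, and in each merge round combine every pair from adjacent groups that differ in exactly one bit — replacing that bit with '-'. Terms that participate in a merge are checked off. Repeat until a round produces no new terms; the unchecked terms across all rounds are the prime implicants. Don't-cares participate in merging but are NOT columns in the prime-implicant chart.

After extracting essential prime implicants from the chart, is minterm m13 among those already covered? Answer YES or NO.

NO

Round 0: 0000✓ 0010✓ 0100✓ 0101✓ 0110✓ 0111✓ 1000✓ 1001✓ 1010✓ 1011✓ 1101✓
Round 1: -000✓ -010✓ -101 0-00✓ 0-10✓ 00-0✓ 01-0✓ 01-1✓ 010-✓ 011-✓ 1-01 10-0✓ 10-1✓ 100-✓ 101-✓
Round 2: -0-0 0--0 01-- 10--
PIs = {-0-0, -101, 0--0, 01--, 1-01, 10--}
Coverage chart:
  m0: -0-0,0--0
  m2: -0-0,0--0
  m4: 0--0,01--
  m5: -101,01--
  m6: 0--0,01--
  m7: 01-- ←essential
  m8: -0-0,10--
  m9: 1-01,10--
  m10: -0-0,10--
  m11: 10-- ←essential
  m13: -101,1-01
Essential: 01--, 10--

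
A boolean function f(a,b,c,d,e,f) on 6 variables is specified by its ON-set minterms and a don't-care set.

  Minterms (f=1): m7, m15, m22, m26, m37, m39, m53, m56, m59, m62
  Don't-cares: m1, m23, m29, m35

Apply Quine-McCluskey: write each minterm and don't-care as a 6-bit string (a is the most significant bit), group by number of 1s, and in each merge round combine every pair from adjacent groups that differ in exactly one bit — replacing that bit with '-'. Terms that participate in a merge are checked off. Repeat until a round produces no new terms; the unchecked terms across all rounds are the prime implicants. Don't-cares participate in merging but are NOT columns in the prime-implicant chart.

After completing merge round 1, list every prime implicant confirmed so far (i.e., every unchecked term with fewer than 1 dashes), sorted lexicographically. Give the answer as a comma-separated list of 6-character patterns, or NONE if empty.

Round 0: 000001 000111✓ 001111✓ 010110✓ 010111✓ 011010 011101 100011✓ 100101✓ 100111✓ 110101✓ 111000 111011 111110
Round 1: -00111 0-0111 00-111 01011- 1-0101 100-11 1001-1
PIs = {-00111, 0-0111, 00-111, 000001, 01011-, 011010, 011101, 1-0101, 100-11, 1001-1, 111000, 111011, 111110}

000001, 011010, 011101, 111000, 111011, 111110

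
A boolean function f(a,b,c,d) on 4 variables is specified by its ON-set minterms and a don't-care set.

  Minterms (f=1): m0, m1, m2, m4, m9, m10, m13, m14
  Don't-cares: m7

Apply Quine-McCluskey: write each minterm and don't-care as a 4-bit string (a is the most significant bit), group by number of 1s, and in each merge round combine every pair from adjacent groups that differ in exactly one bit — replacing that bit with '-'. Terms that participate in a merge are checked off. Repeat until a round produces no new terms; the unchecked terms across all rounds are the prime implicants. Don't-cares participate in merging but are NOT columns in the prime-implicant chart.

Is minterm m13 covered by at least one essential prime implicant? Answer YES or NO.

Round 0: 0000✓ 0001✓ 0010✓ 0100✓ 0111 1001✓ 1010✓ 1101✓ 1110✓
Round 1: -001 -010 0-00 00-0 000- 1-01 1-10
PIs = {-001, -010, 0-00, 00-0, 000-, 0111, 1-01, 1-10}
Coverage chart:
  m0: 0-00,00-0,000-
  m1: -001,000-
  m2: -010,00-0
  m4: 0-00 ←essential
  m9: -001,1-01
  m10: -010,1-10
  m13: 1-01 ←essential
  m14: 1-10 ←essential
Essential: 0-00, 1-01, 1-10

YES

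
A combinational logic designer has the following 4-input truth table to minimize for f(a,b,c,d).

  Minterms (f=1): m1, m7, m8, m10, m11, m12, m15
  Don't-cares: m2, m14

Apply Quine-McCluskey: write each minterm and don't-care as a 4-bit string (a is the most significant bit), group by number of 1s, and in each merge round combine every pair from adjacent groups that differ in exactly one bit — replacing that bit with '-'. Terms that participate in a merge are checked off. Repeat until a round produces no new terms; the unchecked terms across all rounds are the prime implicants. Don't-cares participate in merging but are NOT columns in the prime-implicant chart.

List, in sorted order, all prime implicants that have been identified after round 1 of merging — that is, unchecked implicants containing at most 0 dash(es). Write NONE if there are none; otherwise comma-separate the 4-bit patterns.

0001

[col 0] 0001, 0010*, 0111*, 1000*, 1010*, 1011*, 1100*, 1110*, 1111*
[col 1] -010, -111, 1-00*, 1-10*, 1-11*, 10-0*, 101-*, 11-0*, 111-*
[col 2] 1--0, 1-1-
Prime implicants: -010, -111, 0001, 1--0, 1-1-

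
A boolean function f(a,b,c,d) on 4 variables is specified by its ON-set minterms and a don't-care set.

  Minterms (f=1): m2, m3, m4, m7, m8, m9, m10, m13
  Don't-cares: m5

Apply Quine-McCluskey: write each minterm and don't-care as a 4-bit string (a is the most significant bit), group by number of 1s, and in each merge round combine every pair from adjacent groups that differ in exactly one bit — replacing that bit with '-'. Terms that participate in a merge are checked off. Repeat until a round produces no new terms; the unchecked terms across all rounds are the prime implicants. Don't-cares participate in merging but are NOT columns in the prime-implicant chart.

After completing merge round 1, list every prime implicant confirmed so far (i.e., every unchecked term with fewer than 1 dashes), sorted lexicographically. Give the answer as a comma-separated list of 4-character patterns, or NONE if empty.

NONE

Round 0: 0010✓ 0011✓ 0100✓ 0101✓ 0111✓ 1000✓ 1001✓ 1010✓ 1101✓
Round 1: -010 -101 0-11 001- 01-1 010- 1-01 10-0 100-
PIs = {-010, -101, 0-11, 001-, 01-1, 010-, 1-01, 10-0, 100-}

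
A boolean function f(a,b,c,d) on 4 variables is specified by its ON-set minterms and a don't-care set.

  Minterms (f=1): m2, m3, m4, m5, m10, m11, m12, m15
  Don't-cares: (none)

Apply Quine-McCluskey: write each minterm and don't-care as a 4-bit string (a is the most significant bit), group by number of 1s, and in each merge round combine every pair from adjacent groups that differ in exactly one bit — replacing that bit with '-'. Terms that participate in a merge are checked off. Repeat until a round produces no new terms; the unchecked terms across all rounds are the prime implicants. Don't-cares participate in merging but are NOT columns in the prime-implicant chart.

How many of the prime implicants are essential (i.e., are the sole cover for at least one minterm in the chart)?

Round 0: 0010✓ 0011✓ 0100✓ 0101✓ 1010✓ 1011✓ 1100✓ 1111✓
Round 1: -010✓ -011✓ -100 001-✓ 010- 1-11 101-✓
Round 2: -01-
PIs = {-01-, -100, 010-, 1-11}
Coverage chart:
  m2: -01- ←essential
  m3: -01- ←essential
  m4: -100,010-
  m5: 010- ←essential
  m10: -01- ←essential
  m11: -01-,1-11
  m12: -100 ←essential
  m15: 1-11 ←essential
Essential: -01-, -100, 010-, 1-11

4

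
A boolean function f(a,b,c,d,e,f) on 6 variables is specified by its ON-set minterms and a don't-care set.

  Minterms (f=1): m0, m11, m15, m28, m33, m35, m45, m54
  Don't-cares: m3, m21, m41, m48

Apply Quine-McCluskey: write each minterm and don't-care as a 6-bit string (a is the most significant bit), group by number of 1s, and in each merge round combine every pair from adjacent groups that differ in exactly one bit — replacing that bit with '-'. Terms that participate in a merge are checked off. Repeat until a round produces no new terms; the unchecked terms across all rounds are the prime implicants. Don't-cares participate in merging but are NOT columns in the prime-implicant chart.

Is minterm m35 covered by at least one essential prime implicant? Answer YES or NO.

NO

Round 0: 000000 000011✓ 001011✓ 001111✓ 010101 011100 100001✓ 100011✓ 101001✓ 101101✓ 110000 110110
Round 1: -00011 00-011 001-11 10-001 1000-1 101-01
PIs = {-00011, 00-011, 000000, 001-11, 010101, 011100, 10-001, 1000-1, 101-01, 110000, 110110}
Coverage chart:
  m0: 000000 ←essential
  m11: 00-011,001-11
  m15: 001-11 ←essential
  m28: 011100 ←essential
  m33: 10-001,1000-1
  m35: -00011,1000-1
  m45: 101-01 ←essential
  m54: 110110 ←essential
Essential: 000000, 001-11, 011100, 101-01, 110110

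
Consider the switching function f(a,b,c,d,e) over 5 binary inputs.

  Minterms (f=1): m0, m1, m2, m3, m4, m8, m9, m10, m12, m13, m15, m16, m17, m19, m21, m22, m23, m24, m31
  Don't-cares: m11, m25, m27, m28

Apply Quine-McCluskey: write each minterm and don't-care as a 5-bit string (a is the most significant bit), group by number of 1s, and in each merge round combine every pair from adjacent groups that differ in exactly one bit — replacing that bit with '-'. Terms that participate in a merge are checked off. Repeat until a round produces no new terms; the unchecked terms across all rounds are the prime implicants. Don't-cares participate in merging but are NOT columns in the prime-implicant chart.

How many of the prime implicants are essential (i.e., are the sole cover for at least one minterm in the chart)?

5

Round 0: 00000✓ 00001✓ 00010✓ 00011✓ 00100✓ 01000✓ 01001✓ 01010✓ 01011✓ 01100✓ 01101✓ 01111✓ 10000✓ 10001✓ 10011✓ 10101✓ 10110✓ 10111✓ 11000✓ 11001✓ 11011✓ 11100✓ 11111✓
Round 1: -0000✓ -0001✓ -0011✓ -1000✓ -1001✓ -1011✓ -1100✓ -1111✓ 0-000✓ 0-001✓ 0-010✓ 0-011✓ 0-100✓ 00-00✓ 000-0✓ 000-1✓ 0000-✓ 0001-✓ 01-00✓ 01-01✓ 01-11✓ 010-0✓ 010-1✓ 0100-✓ 0101-✓ 011-1✓ 0110-✓ 1-000✓ 1-001✓ 1-011✓ 1-111✓ 10-01✓ 10-11✓ 100-1✓ 1000-✓ 101-1✓ 1011- 11-00✓ 11-11✓ 110-1✓ 1100-✓
Round 2: --000✓ --001✓ --011✓ -00-1✓ -000-✓ -1-00 -1-11 -10-1✓ -100-✓ 0--00 0-0-0✓ 0-0-1✓ 0-00-✓ 0-01-✓ 000--✓ 01--1 01-0- 010--✓ 1--11 1-0-1✓ 1-00-✓ 10--1
Round 3: --0-1 --00- 0-0--
PIs = {--0-1, --00-, -1-00, -1-11, 0--00, 0-0--, 01--1, 01-0-, 1--11, 10--1, 1011-}
Coverage chart:
  m0: --00-,0--00,0-0--
  m1: --0-1,--00-,0-0--
  m2: 0-0-- ←essential
  m3: --0-1,0-0--
  m4: 0--00 ←essential
  m8: --00-,-1-00,0--00,0-0--,01-0-
  m9: --0-1,--00-,0-0--,01--1,01-0-
  m10: 0-0-- ←essential
  m12: -1-00,0--00,01-0-
  m13: 01--1,01-0-
  m15: -1-11,01--1
  m16: --00- ←essential
  m17: --0-1,--00-,10--1
  m19: --0-1,1--11,10--1
  m21: 10--1 ←essential
  m22: 1011- ←essential
  m23: 1--11,10--1,1011-
  m24: --00-,-1-00
  m31: -1-11,1--11
Essential: --00-, 0--00, 0-0--, 10--1, 1011-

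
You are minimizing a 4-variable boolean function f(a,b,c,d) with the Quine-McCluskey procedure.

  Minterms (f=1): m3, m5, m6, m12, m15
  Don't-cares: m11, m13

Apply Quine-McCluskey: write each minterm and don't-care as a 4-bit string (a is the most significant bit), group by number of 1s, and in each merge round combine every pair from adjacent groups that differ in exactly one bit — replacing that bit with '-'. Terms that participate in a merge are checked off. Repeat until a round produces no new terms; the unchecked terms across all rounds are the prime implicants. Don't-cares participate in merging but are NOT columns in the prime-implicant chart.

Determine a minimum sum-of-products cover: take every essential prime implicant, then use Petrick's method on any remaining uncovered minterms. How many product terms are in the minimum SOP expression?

size-2^0 implicants → 0011(✓)  0101(✓)  0110  1011(✓)  1100(✓)  1101(✓)  1111(✓)
size-2^1 implicants → -011  -101  1-11  11-1  110-
Unchecked terms (primes): -011, -101, 0110, 1-11, 11-1, 110-
Minterm coverage:
  m3 ⊆ -011 [E]
  m5 ⊆ -101 [E]
  m6 ⊆ 0110 [E]
  m12 ⊆ 110- [E]
  m15 ⊆ 1-11,11-1
E = {-011, -101, 0110, 110-}
Petrick residual → 1-11
Cover = b'cd + bc'd + a'bcd' + acd + abc'  |cover|=5

5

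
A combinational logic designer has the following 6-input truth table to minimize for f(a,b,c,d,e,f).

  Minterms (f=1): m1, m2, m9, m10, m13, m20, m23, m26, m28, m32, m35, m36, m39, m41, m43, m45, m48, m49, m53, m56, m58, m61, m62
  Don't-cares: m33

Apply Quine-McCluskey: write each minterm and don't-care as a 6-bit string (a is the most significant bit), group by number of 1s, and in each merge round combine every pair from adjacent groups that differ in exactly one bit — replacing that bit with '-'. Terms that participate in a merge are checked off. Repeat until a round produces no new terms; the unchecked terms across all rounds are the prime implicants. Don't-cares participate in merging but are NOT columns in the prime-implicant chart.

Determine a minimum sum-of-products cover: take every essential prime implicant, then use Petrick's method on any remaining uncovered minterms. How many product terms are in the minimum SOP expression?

size-2^0 implicants → 000001(✓)  000010(✓)  001001(✓)  001010(✓)  001101(✓)  010100(✓)  010111  011010(✓)  011100(✓)  100000(✓)  100001(✓)  100011(✓)  100100(✓)  100111(✓)  101001(✓)  101011(✓)  101101(✓)  110000(✓)  110001(✓)  110101(✓)  111000(✓)  111010(✓)  111101(✓)  111110(✓)
size-2^1 implicants → -00001(✓)  -01001(✓)  -01101(✓)  -11010  0-1010  00-001(✓)  00-010  001-01(✓)  01-100  1-0000(✓)  1-0001(✓)  1-1101  10-001(✓)  10-011(✓)  100-00  100-11  1000-1(✓)  10000-(✓)  101-01(✓)  1010-1(✓)  11-000  11-101  110-01  11000-(✓)  111-10  1110-0
size-2^2 implicants → -0-001  -01-01  1-000-  10-0-1
Unchecked terms (primes): -0-001, -01-01, -11010, 0-1010, 00-010, 01-100, 010111, 1-000-, 1-1101, 10-0-1, 100-00, 100-11, 11-000, 11-101, 110-01, 111-10, 1110-0
Minterm coverage:
  m1 ⊆ -0-001 [E]
  m2 ⊆ 00-010 [E]
  m9 ⊆ -0-001,-01-01
  m10 ⊆ 0-1010,00-010
  m13 ⊆ -01-01 [E]
  m20 ⊆ 01-100 [E]
  m23 ⊆ 010111 [E]
  m26 ⊆ -11010,0-1010
  m28 ⊆ 01-100 [E]
  m32 ⊆ 1-000-,100-00
  m35 ⊆ 10-0-1,100-11
  m36 ⊆ 100-00 [E]
  m39 ⊆ 100-11 [E]
  m41 ⊆ -0-001,-01-01,10-0-1
  m43 ⊆ 10-0-1 [E]
  m45 ⊆ -01-01,1-1101
  m48 ⊆ 1-000-,11-000
  m49 ⊆ 1-000-,110-01
  m53 ⊆ 11-101,110-01
  m56 ⊆ 11-000,1110-0
  m58 ⊆ -11010,111-10,1110-0
  m61 ⊆ 1-1101,11-101
  m62 ⊆ 111-10 [E]
E = {-0-001, -01-01, 00-010, 01-100, 010111, 10-0-1, 100-00, 100-11, 111-10}
Petrick residual → -11010, 1-000-, 11-000, 11-101
Cover = b'd'e'f + b'ce'f + bcd'ef' + a'b'd'ef' + a'bde'f' + a'bc'def + ac'd'e' + ab'd'f + ab'c'e'f' + ab'c'ef + abd'e'f' + abde'f + abcef'  |cover|=13

13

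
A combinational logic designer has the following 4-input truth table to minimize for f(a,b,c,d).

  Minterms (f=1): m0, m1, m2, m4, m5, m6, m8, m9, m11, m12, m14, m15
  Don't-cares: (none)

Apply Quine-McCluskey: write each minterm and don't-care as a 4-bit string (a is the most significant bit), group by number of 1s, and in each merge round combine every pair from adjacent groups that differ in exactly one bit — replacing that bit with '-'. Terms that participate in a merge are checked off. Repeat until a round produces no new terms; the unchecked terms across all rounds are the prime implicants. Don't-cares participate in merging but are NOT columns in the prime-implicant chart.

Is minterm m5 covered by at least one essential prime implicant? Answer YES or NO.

Round 0: 0000✓ 0001✓ 0010✓ 0100✓ 0101✓ 0110✓ 1000✓ 1001✓ 1011✓ 1100✓ 1110✓ 1111✓
Round 1: -000✓ -001✓ -100✓ -110✓ 0-00✓ 0-01✓ 0-10✓ 00-0✓ 000-✓ 01-0✓ 010-✓ 1-00✓ 1-11 10-1 100-✓ 11-0✓ 111-
Round 2: --00 -00- -1-0 0--0 0-0-
PIs = {--00, -00-, -1-0, 0--0, 0-0-, 1-11, 10-1, 111-}
Coverage chart:
  m0: --00,-00-,0--0,0-0-
  m1: -00-,0-0-
  m2: 0--0 ←essential
  m4: --00,-1-0,0--0,0-0-
  m5: 0-0- ←essential
  m6: -1-0,0--0
  m8: --00,-00-
  m9: -00-,10-1
  m11: 1-11,10-1
  m12: --00,-1-0
  m14: -1-0,111-
  m15: 1-11,111-
Essential: 0--0, 0-0-

YES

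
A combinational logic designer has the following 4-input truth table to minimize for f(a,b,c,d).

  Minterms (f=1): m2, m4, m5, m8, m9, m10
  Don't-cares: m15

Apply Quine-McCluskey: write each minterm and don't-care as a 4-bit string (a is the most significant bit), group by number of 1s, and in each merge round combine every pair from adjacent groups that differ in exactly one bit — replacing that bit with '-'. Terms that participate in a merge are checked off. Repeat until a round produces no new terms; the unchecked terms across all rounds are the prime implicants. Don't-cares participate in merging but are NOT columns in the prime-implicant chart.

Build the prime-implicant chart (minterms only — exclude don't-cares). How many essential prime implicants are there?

[col 0] 0010*, 0100*, 0101*, 1000*, 1001*, 1010*, 1111
[col 1] -010, 010-, 10-0, 100-
Prime implicants: -010, 010-, 10-0, 100-, 1111
PI chart (minterm → PIs covering it):
  2 | -010  (sole → essential)
  4 | 010-  (sole → essential)
  5 | 010-  (sole → essential)
  8 | 10-0,100-
  9 | 100-  (sole → essential)
  10 | -010,10-0
Essential prime implicants: -010, 010-, 100-

3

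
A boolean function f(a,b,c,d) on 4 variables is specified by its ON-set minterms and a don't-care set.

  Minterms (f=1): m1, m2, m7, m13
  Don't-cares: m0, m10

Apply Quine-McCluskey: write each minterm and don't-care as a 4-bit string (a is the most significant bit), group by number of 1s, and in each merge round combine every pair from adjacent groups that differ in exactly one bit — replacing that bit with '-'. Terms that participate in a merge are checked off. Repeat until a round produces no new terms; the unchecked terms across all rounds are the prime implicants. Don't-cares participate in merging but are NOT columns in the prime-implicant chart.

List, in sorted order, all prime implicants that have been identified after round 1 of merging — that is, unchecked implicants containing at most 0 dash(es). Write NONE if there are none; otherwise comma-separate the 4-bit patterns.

size-2^0 implicants → 0000(✓)  0001(✓)  0010(✓)  0111  1010(✓)  1101
size-2^1 implicants → -010  00-0  000-
Unchecked terms (primes): -010, 00-0, 000-, 0111, 1101

0111, 1101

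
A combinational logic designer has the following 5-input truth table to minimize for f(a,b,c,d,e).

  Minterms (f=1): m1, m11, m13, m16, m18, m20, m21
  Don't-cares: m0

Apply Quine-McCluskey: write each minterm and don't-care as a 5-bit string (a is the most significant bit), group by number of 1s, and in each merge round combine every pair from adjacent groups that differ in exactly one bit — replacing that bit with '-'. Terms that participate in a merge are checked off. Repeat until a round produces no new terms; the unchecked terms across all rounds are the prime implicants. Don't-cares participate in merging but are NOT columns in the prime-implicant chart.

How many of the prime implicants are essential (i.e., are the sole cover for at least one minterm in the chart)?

5

size-2^0 implicants → 00000(✓)  00001(✓)  01011  01101  10000(✓)  10010(✓)  10100(✓)  10101(✓)
size-2^1 implicants → -0000  0000-  10-00  100-0  1010-
Unchecked terms (primes): -0000, 0000-, 01011, 01101, 10-00, 100-0, 1010-
Minterm coverage:
  m1 ⊆ 0000- [E]
  m11 ⊆ 01011 [E]
  m13 ⊆ 01101 [E]
  m16 ⊆ -0000,10-00,100-0
  m18 ⊆ 100-0 [E]
  m20 ⊆ 10-00,1010-
  m21 ⊆ 1010- [E]
E = {0000-, 01011, 01101, 100-0, 1010-}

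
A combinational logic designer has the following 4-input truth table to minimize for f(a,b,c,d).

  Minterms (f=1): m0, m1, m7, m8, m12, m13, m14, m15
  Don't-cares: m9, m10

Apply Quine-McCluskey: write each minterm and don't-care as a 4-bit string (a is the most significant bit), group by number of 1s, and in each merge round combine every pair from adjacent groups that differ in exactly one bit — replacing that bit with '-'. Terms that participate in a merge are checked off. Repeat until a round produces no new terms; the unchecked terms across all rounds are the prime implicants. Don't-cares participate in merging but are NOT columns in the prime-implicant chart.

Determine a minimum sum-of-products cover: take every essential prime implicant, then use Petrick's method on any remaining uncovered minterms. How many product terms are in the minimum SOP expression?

3

size-2^0 implicants → 0000(✓)  0001(✓)  0111(✓)  1000(✓)  1001(✓)  1010(✓)  1100(✓)  1101(✓)  1110(✓)  1111(✓)
size-2^1 implicants → -000(✓)  -001(✓)  -111  000-(✓)  1-00(✓)  1-01(✓)  1-10(✓)  10-0(✓)  100-(✓)  11-0(✓)  11-1(✓)  110-(✓)  111-(✓)
size-2^2 implicants → -00-  1--0  1-0-  11--
Unchecked terms (primes): -00-, -111, 1--0, 1-0-, 11--
Minterm coverage:
  m0 ⊆ -00- [E]
  m1 ⊆ -00- [E]
  m7 ⊆ -111 [E]
  m8 ⊆ -00-,1--0,1-0-
  m12 ⊆ 1--0,1-0-,11--
  m13 ⊆ 1-0-,11--
  m14 ⊆ 1--0,11--
  m15 ⊆ -111,11--
E = {-00-, -111}
Petrick residual → 11--
Cover = b'c' + bcd + ab  |cover|=3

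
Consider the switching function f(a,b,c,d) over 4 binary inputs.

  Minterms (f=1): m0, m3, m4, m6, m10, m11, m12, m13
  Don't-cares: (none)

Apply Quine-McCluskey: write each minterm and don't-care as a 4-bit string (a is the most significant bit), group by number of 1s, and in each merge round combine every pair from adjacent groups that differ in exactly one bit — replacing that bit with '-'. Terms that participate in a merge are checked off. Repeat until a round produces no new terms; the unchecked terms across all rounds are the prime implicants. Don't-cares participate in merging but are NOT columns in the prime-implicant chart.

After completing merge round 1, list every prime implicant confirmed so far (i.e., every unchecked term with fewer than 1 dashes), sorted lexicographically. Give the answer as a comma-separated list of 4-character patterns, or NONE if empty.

Round 0: 0000✓ 0011✓ 0100✓ 0110✓ 1010✓ 1011✓ 1100✓ 1101✓
Round 1: -011 -100 0-00 01-0 101- 110-
PIs = {-011, -100, 0-00, 01-0, 101-, 110-}

NONE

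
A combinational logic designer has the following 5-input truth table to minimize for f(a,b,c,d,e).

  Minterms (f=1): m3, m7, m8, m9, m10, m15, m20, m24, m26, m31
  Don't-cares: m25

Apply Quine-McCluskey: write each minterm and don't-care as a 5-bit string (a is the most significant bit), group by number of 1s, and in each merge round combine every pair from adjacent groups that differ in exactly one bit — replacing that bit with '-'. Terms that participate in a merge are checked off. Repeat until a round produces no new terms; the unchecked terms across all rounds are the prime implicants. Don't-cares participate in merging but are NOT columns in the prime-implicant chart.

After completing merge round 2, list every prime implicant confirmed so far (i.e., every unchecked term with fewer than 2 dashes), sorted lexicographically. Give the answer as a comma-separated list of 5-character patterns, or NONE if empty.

-1111, 0-111, 00-11, 10100

size-2^0 implicants → 00011(✓)  00111(✓)  01000(✓)  01001(✓)  01010(✓)  01111(✓)  10100  11000(✓)  11001(✓)  11010(✓)  11111(✓)
size-2^1 implicants → -1000(✓)  -1001(✓)  -1010(✓)  -1111  0-111  00-11  010-0(✓)  0100-(✓)  110-0(✓)  1100-(✓)
size-2^2 implicants → -10-0  -100-
Unchecked terms (primes): -10-0, -100-, -1111, 0-111, 00-11, 10100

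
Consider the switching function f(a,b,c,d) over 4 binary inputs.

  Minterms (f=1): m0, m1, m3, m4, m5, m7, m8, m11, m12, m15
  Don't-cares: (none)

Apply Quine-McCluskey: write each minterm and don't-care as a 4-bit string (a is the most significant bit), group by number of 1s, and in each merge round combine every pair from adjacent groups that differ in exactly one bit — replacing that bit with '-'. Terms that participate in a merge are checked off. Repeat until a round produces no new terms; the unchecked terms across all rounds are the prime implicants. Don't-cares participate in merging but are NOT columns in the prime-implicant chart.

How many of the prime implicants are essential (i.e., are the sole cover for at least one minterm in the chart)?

2

[col 0] 0000*, 0001*, 0011*, 0100*, 0101*, 0111*, 1000*, 1011*, 1100*, 1111*
[col 1] -000*, -011*, -100*, -111*, 0-00*, 0-01*, 0-11*, 00-1*, 000-*, 01-1*, 010-*, 1-00*, 1-11*
[col 2] --00, --11, 0--1, 0-0-
Prime implicants: --00, --11, 0--1, 0-0-
PI chart (minterm → PIs covering it):
  0 | --00,0-0-
  1 | 0--1,0-0-
  3 | --11,0--1
  4 | --00,0-0-
  5 | 0--1,0-0-
  7 | --11,0--1
  8 | --00  (sole → essential)
  11 | --11  (sole → essential)
  12 | --00  (sole → essential)
  15 | --11  (sole → essential)
Essential prime implicants: --00, --11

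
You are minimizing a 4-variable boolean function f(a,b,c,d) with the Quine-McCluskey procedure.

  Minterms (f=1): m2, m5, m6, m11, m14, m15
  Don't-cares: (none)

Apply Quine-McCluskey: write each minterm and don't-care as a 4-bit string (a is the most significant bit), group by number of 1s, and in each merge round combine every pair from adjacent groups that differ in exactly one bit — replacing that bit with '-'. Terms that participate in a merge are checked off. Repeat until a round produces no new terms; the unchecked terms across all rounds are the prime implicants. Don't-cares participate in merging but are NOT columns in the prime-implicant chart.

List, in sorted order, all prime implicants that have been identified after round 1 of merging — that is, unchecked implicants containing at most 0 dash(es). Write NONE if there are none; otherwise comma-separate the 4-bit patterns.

size-2^0 implicants → 0010(✓)  0101  0110(✓)  1011(✓)  1110(✓)  1111(✓)
size-2^1 implicants → -110  0-10  1-11  111-
Unchecked terms (primes): -110, 0-10, 0101, 1-11, 111-

0101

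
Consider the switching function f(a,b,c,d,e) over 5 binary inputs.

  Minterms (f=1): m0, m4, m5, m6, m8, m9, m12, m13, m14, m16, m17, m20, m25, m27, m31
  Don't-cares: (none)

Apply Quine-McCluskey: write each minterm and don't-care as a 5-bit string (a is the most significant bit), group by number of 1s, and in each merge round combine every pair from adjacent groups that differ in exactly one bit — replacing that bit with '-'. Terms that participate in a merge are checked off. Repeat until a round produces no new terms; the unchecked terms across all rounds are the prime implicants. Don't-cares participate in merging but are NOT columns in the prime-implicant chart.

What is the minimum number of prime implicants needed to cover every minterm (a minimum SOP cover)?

size-2^0 implicants → 00000(✓)  00100(✓)  00101(✓)  00110(✓)  01000(✓)  01001(✓)  01100(✓)  01101(✓)  01110(✓)  10000(✓)  10001(✓)  10100(✓)  11001(✓)  11011(✓)  11111(✓)
size-2^1 implicants → -0000(✓)  -0100(✓)  -1001  0-000(✓)  0-100(✓)  0-101(✓)  0-110(✓)  00-00(✓)  001-0(✓)  0010-(✓)  01-00(✓)  01-01(✓)  0100-(✓)  011-0(✓)  0110-(✓)  1-001  10-00(✓)  1000-  11-11  110-1
size-2^2 implicants → -0-00  0--00  0-1-0  0-10-  01-0-
Unchecked terms (primes): -0-00, -1001, 0--00, 0-1-0, 0-10-, 01-0-, 1-001, 1000-, 11-11, 110-1
Minterm coverage:
  m0 ⊆ -0-00,0--00
  m4 ⊆ -0-00,0--00,0-1-0,0-10-
  m5 ⊆ 0-10- [E]
  m6 ⊆ 0-1-0 [E]
  m8 ⊆ 0--00,01-0-
  m9 ⊆ -1001,01-0-
  m12 ⊆ 0--00,0-1-0,0-10-,01-0-
  m13 ⊆ 0-10-,01-0-
  m14 ⊆ 0-1-0 [E]
  m16 ⊆ -0-00,1000-
  m17 ⊆ 1-001,1000-
  m20 ⊆ -0-00 [E]
  m25 ⊆ -1001,1-001,110-1
  m27 ⊆ 11-11,110-1
  m31 ⊆ 11-11 [E]
E = {-0-00, 0-1-0, 0-10-, 11-11}
Petrick residual → 01-0-, 1-001
Cover = b'd'e' + a'ce' + a'cd' + a'bd' + ac'd'e + abde  |cover|=6

6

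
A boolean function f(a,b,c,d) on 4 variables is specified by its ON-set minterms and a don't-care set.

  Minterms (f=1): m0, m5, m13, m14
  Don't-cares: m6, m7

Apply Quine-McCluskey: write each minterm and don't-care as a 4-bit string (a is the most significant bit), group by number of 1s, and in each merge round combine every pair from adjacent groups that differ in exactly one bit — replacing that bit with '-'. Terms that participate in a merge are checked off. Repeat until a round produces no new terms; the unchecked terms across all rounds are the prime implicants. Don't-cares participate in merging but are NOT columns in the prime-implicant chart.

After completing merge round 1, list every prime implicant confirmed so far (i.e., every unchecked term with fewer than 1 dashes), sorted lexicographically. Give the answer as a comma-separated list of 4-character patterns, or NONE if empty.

Round 0: 0000 0101✓ 0110✓ 0111✓ 1101✓ 1110✓
Round 1: -101 -110 01-1 011-
PIs = {-101, -110, 0000, 01-1, 011-}

0000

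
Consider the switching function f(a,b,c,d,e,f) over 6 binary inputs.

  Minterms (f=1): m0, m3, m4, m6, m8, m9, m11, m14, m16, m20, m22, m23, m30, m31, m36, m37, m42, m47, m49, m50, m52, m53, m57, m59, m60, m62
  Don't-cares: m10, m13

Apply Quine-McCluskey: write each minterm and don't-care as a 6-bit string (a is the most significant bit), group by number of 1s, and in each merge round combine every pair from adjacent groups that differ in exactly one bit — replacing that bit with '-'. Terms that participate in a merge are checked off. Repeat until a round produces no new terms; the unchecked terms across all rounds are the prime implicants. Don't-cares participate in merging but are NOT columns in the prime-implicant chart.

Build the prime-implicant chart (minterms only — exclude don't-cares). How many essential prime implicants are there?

Round 0: 000000✓ 000011✓ 000100✓ 000110✓ 001000✓ 001001✓ 001010✓ 001011✓ 001101✓ 001110✓ 010000✓ 010100✓ 010110✓ 010111✓ 011110✓ 011111✓ 100100✓ 100101✓ 101010✓ 101111 110001✓ 110010 110100✓ 110101✓ 111001✓ 111011✓ 111100✓ 111110✓
Round 1: -00100✓ -01010 -10100✓ -11110 0-0000✓ 0-0100✓ 0-0110✓ 0-1110✓ 00-000 00-011 00-110✓ 000-00✓ 0001-0✓ 001-01 001-10 0010-0✓ 0010-1✓ 00100-✓ 00101-✓ 01-110✓ 01-111✓ 010-00✓ 0101-0✓ 01011-✓ 01111-✓ 1-0100✓ 1-0101✓ 10010-✓ 11-001 11-100 110-01 11010-✓ 1110-1 1111-0
Round 2: --0100 0--110 0-0-00 0-01-0 0010-- 01-11- 1-010-
PIs = {--0100, -01010, -11110, 0--110, 0-0-00, 0-01-0, 00-000, 00-011, 001-01, 001-10, 0010--, 01-11-, 1-010-, 101111, 11-001, 11-100, 110-01, 110010, 1110-1, 1111-0}
Coverage chart:
  m0: 0-0-00,00-000
  m3: 00-011 ←essential
  m4: --0100,0-0-00,0-01-0
  m6: 0--110,0-01-0
  m8: 00-000,0010--
  m9: 001-01,0010--
  m11: 00-011,0010--
  m14: 0--110,001-10
  m16: 0-0-00 ←essential
  m20: --0100,0-0-00,0-01-0
  m22: 0--110,0-01-0,01-11-
  m23: 01-11- ←essential
  m30: -11110,0--110,01-11-
  m31: 01-11- ←essential
  m36: --0100,1-010-
  m37: 1-010- ←essential
  m42: -01010 ←essential
  m47: 101111 ←essential
  m49: 11-001,110-01
  m50: 110010 ←essential
  m52: --0100,1-010-,11-100
  m53: 1-010-,110-01
  m57: 11-001,1110-1
  m59: 1110-1 ←essential
  m60: 11-100,1111-0
  m62: -11110,1111-0
Essential: -01010, 0-0-00, 00-011, 01-11-, 1-010-, 101111, 110010, 1110-1

8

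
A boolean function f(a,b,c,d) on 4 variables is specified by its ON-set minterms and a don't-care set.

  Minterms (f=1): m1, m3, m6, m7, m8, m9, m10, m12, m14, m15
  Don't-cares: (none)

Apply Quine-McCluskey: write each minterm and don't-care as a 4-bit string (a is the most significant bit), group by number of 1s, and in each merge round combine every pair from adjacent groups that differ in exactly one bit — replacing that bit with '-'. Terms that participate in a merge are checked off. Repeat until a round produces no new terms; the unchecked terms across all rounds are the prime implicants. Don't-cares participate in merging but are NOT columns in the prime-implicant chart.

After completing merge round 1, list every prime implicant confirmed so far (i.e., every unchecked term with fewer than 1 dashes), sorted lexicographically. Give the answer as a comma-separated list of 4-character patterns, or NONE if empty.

size-2^0 implicants → 0001(✓)  0011(✓)  0110(✓)  0111(✓)  1000(✓)  1001(✓)  1010(✓)  1100(✓)  1110(✓)  1111(✓)
size-2^1 implicants → -001  -110(✓)  -111(✓)  0-11  00-1  011-(✓)  1-00(✓)  1-10(✓)  10-0(✓)  100-  11-0(✓)  111-(✓)
size-2^2 implicants → -11-  1--0
Unchecked terms (primes): -001, -11-, 0-11, 00-1, 1--0, 100-

NONE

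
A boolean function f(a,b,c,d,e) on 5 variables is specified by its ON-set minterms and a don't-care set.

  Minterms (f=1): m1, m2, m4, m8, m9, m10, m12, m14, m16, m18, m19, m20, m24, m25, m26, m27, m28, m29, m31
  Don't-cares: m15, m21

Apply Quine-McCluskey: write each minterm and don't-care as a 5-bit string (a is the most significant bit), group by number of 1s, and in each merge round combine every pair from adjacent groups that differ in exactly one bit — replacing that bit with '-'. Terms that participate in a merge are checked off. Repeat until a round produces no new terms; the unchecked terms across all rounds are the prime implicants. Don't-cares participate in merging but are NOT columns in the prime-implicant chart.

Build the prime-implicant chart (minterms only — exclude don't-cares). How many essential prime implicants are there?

[col 0] 00001*, 00010*, 00100*, 01000*, 01001*, 01010*, 01100*, 01110*, 01111*, 10000*, 10010*, 10011*, 10100*, 10101*, 11000*, 11001*, 11010*, 11011*, 11100*, 11101*, 11111*
[col 1] -0010*, -0100*, -1000*, -1001*, -1010*, -1100*, -1111, 0-001, 0-010*, 0-100*, 01-00*, 01-10*, 010-0*, 0100-*, 011-0*, 0111-, 1-000*, 1-010*, 1-011*, 1-100*, 1-101*, 10-00*, 100-0*, 1001-*, 1010-*, 11-00*, 11-01*, 11-11*, 110-0*, 110-1*, 1100-*, 1101-*, 111-1*, 1110-*
[col 2] --010, --100, -1-00, -10-0, -100-, 01--0, 1--00, 1-0-0, 1-01-, 1-10-, 11--1, 11-0-, 110--
Prime implicants: --010, --100, -1-00, -10-0, -100-, -1111, 0-001, 01--0, 0111-, 1--00, 1-0-0, 1-01-, 1-10-, 11--1, 11-0-, 110--
PI chart (minterm → PIs covering it):
  1 | 0-001  (sole → essential)
  2 | --010  (sole → essential)
  4 | --100  (sole → essential)
  8 | -1-00,-10-0,-100-,01--0
  9 | -100-,0-001
  10 | --010,-10-0,01--0
  12 | --100,-1-00,01--0
  14 | 01--0,0111-
  16 | 1--00,1-0-0
  18 | --010,1-0-0,1-01-
  19 | 1-01-  (sole → essential)
  20 | --100,1--00,1-10-
  24 | -1-00,-10-0,-100-,1--00,1-0-0,11-0-,110--
  25 | -100-,11--1,11-0-,110--
  26 | --010,-10-0,1-0-0,1-01-,110--
  27 | 1-01-,11--1,110--
  28 | --100,-1-00,1--00,1-10-,11-0-
  29 | 1-10-,11--1,11-0-
  31 | -1111,11--1
Essential prime implicants: --010, --100, 0-001, 1-01-

4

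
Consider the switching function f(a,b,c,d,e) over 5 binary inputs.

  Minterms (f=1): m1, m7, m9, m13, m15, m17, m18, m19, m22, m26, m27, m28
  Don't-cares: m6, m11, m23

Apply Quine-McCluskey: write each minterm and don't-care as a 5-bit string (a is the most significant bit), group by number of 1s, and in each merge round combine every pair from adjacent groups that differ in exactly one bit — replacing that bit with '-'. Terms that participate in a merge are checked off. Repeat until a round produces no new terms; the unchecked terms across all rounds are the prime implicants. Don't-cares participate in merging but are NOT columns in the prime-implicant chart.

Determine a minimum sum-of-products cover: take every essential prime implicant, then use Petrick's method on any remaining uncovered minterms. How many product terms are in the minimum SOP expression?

5

size-2^0 implicants → 00001(✓)  00110(✓)  00111(✓)  01001(✓)  01011(✓)  01101(✓)  01111(✓)  10001(✓)  10010(✓)  10011(✓)  10110(✓)  10111(✓)  11010(✓)  11011(✓)  11100
size-2^1 implicants → -0001  -0110(✓)  -0111(✓)  -1011  0-001  0-111  0011-(✓)  01-01(✓)  01-11(✓)  010-1(✓)  011-1(✓)  1-010(✓)  1-011(✓)  10-10(✓)  10-11(✓)  100-1  1001-(✓)  1011-(✓)  1101-(✓)
size-2^2 implicants → -011-  01--1  1-01-  10-1-
Unchecked terms (primes): -0001, -011-, -1011, 0-001, 0-111, 01--1, 1-01-, 10-1-, 100-1, 11100
Minterm coverage:
  m1 ⊆ -0001,0-001
  m7 ⊆ -011-,0-111
  m9 ⊆ 0-001,01--1
  m13 ⊆ 01--1 [E]
  m15 ⊆ 0-111,01--1
  m17 ⊆ -0001,100-1
  m18 ⊆ 1-01-,10-1-
  m19 ⊆ 1-01-,10-1-,100-1
  m22 ⊆ -011-,10-1-
  m26 ⊆ 1-01- [E]
  m27 ⊆ -1011,1-01-
  m28 ⊆ 11100 [E]
E = {01--1, 1-01-, 11100}
Petrick residual → -0001, -011-
Cover = b'c'd'e + b'cd + a'be + ac'd + abcd'e'  |cover|=5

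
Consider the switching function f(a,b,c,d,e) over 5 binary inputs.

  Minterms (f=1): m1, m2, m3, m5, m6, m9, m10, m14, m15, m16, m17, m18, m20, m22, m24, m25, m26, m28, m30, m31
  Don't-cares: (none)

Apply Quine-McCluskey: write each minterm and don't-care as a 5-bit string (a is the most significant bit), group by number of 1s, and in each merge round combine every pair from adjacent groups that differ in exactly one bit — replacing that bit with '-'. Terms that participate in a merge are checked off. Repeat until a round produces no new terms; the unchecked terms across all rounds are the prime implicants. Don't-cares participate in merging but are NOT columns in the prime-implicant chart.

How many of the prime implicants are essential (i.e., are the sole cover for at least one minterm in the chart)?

5

[col 0] 00001*, 00010*, 00011*, 00101*, 00110*, 01001*, 01010*, 01110*, 01111*, 10000*, 10001*, 10010*, 10100*, 10110*, 11000*, 11001*, 11010*, 11100*, 11110*, 11111*
[col 1] -0001*, -0010*, -0110*, -1001*, -1010*, -1110*, -1111*, 0-001*, 0-010*, 0-110*, 00-01, 00-10*, 000-1, 0001-, 01-10*, 0111-*, 1-000*, 1-001*, 1-010*, 1-100*, 1-110*, 10-00*, 10-10*, 100-0*, 1000-*, 101-0*, 11-00*, 11-10*, 110-0*, 1100-*, 111-0*, 1111-*
[col 2] --001, --010*, --110*, -0-10*, -1-10*, -111-, 0--10*, 1--00*, 1--10*, 1-0-0*, 1-00-, 1-1-0*, 10--0*, 11--0*
[col 3] ---10, 1---0
Prime implicants: ---10, --001, -111-, 00-01, 000-1, 0001-, 1---0, 1-00-
PI chart (minterm → PIs covering it):
  1 | --001,00-01,000-1
  2 | ---10,0001-
  3 | 000-1,0001-
  5 | 00-01  (sole → essential)
  6 | ---10  (sole → essential)
  9 | --001  (sole → essential)
  10 | ---10  (sole → essential)
  14 | ---10,-111-
  15 | -111-  (sole → essential)
  16 | 1---0,1-00-
  17 | --001,1-00-
  18 | ---10,1---0
  20 | 1---0  (sole → essential)
  22 | ---10,1---0
  24 | 1---0,1-00-
  25 | --001,1-00-
  26 | ---10,1---0
  28 | 1---0  (sole → essential)
  30 | ---10,-111-,1---0
  31 | -111-  (sole → essential)
Essential prime implicants: ---10, --001, -111-, 00-01, 1---0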